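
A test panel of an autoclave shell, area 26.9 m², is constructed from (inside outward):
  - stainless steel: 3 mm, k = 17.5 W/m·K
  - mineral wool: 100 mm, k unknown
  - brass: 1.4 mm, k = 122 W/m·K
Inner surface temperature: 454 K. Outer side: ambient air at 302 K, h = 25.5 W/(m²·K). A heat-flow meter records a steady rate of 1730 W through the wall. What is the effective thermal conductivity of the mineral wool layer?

k ≈ 0.043 W/(m·K)

Treating each layer as a thermal resistance in series:
R_stainless steel = L/(kA) = 0.003/(17.5×26.9) = 6.373×10^-6 K/W
R_brass = L/(kA) = 0.0014/(122×26.9) = 4.266×10^-7 K/W
R_outer film = 1/(h_o·A) = 1/(25.5×26.9) = 0.001458 K/W
Sum of known resistances R_other = 0.001465 K/W
Total R = ΔT/Q = 152/1730 = 0.08786 K/W
R_mineral wool = R_total − R_other = 0.0864 K/W
k = L/(R·A) = 0.1/(0.0864×26.9)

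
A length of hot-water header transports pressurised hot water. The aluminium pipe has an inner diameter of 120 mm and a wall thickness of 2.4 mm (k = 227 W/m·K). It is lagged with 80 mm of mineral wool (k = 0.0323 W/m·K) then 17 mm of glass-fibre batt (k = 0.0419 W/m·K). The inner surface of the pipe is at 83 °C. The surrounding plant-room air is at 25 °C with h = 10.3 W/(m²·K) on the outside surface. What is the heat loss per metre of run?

q′ ≈ 12.6 W/m

For a radial system each layer contributes R = ln(r_out/r_in)/(2πkL); films add R = 1/(hA).
R_aluminium pipe wall = ln(62.4/60)/(2π×227×1) = 2.75×10^-5 K/W
R_mineral wool = ln(142.4/62.4)/(2π×0.0323×1) = 4.065 K/W
R_glass-fibre batt = ln(159.4/142.4)/(2π×0.0419×1) = 0.4284 K/W
R_outer film = 1/(h_o·2πr_oL) = 1/(10.3×2π×0.1594×1) = 0.09694 K/W
R_total = 4.591 K/W
Q = ΔT/R_total = 58/4.591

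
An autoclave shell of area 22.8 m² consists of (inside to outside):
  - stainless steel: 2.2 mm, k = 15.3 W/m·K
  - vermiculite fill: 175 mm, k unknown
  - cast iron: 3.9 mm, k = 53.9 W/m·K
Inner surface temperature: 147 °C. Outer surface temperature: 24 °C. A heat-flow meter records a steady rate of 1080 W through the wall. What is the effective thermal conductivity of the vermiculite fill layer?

Thermal resistances in series:
R_stainless steel = L/(kA) = 0.0022/(15.3×22.8) = 6.307×10^-6 K/W
R_cast iron = L/(kA) = 0.0039/(53.9×22.8) = 3.174×10^-6 K/W
Sum of known resistances R_other = 9.48×10^-6 K/W
Total R = ΔT/Q = 123/1080 = 0.1139 K/W
R_vermiculite fill = R_total − R_other = 0.1139 K/W
k = L/(R·A) = 0.175/(0.1139×22.8)

k ≈ 0.0674 W/(m·K)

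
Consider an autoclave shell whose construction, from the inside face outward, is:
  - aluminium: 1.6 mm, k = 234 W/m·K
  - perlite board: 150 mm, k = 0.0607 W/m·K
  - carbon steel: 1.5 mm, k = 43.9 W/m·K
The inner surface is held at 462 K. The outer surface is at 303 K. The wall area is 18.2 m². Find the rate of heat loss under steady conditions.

Q ≈ 1170 W

Series thermal resistances:
R_aluminium = L/(kA) = 0.0016/(234×18.2) = 3.757×10^-7 K/W
R_perlite board = L/(kA) = 0.15/(0.0607×18.2) = 0.1358 K/W
R_carbon steel = L/(kA) = 0.0015/(43.9×18.2) = 1.877×10^-6 K/W
R_total = 0.1358 K/W
Q = ΔT / R_total = 159 / 0.1358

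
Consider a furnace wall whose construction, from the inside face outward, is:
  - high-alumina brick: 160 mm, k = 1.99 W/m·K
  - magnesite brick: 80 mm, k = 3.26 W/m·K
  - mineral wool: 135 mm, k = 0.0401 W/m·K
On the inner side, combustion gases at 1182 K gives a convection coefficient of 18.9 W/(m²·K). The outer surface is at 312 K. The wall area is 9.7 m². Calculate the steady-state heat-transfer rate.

Q ≈ 2390 W

Treating each layer as a thermal resistance in series:
R_inner film = 1/(h_i·A) = 1/(18.9×9.7) = 0.005455 K/W
R_high-alumina brick = L/(kA) = 0.16/(1.99×9.7) = 0.008289 K/W
R_magnesite brick = L/(kA) = 0.08/(3.26×9.7) = 0.00253 K/W
R_mineral wool = L/(kA) = 0.135/(0.0401×9.7) = 0.3471 K/W
R_total = 0.3633 K/W
Q = ΔT / R_total = 870 / 0.3633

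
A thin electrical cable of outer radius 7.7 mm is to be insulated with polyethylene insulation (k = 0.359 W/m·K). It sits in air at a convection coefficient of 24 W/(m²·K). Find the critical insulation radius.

For a cylinder r_cr = k/h = 0.359/24
r_cr = 15 mm; since the bare radius (7.7 mm) is below r_cr, adding a thin layer of insulation will *increase* heat loss.

r_cr ≈ 15 mm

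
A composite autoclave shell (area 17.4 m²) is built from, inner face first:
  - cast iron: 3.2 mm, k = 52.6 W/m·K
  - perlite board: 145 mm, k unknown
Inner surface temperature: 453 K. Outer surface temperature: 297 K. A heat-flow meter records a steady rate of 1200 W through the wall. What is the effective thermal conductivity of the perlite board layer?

k ≈ 0.0641 W/(m·K)

Treating each layer as a thermal resistance in series:
R_cast iron = L/(kA) = 0.0032/(52.6×17.4) = 3.496×10^-6 K/W
Sum of known resistances R_other = 3.496×10^-6 K/W
Total R = ΔT/Q = 156/1200 = 0.13 K/W
R_perlite board = R_total − R_other = 0.13 K/W
k = L/(R·A) = 0.145/(0.13×17.4)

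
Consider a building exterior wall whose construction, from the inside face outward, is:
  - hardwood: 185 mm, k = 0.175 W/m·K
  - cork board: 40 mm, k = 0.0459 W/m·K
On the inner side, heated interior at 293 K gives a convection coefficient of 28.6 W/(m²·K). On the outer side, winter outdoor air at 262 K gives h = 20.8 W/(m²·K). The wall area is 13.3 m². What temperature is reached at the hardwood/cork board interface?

Thermal resistances in series:
R_inner film = 1/(h_i·A) = 1/(28.6×13.3) = 0.002629 K/W
R_hardwood = L/(kA) = 0.185/(0.175×13.3) = 0.07948 K/W
R_cork board = L/(kA) = 0.04/(0.0459×13.3) = 0.06552 K/W
R_outer film = 1/(h_o·A) = 1/(20.8×13.3) = 0.003615 K/W
R_total = 0.1513 K/W;  Q = ΔT/R_total = 31/0.1513 = 205 W
T_interface = T_inner − Q·ΣR(inner→interface) = 293 − 205×0.08211

T ≈ 276 K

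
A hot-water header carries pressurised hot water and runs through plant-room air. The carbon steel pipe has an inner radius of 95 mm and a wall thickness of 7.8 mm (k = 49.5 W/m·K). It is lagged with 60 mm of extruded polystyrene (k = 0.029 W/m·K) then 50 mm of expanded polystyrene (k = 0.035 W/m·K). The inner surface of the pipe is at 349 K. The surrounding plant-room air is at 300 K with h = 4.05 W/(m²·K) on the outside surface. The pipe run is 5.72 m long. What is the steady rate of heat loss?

Q ≈ 71.4 W

Cylindrical conduction, so R = ln(r₂/r₁)/(2πkL) per layer, in series:
R_carbon steel pipe wall = ln(102.8/95)/(2π×49.5×5.72) = 4.435×10^-5 K/W
R_extruded polystyrene = ln(162.8/102.8)/(2π×0.029×5.72) = 0.4411 K/W
R_expanded polystyrene = ln(212.8/162.8)/(2π×0.035×5.72) = 0.2129 K/W
R_outer film = 1/(h_o·2πr_oL) = 1/(4.05×2π×0.2128×5.72) = 0.03228 K/W
R_total = 0.6863 K/W
Q = ΔT/R_total = 49/0.6863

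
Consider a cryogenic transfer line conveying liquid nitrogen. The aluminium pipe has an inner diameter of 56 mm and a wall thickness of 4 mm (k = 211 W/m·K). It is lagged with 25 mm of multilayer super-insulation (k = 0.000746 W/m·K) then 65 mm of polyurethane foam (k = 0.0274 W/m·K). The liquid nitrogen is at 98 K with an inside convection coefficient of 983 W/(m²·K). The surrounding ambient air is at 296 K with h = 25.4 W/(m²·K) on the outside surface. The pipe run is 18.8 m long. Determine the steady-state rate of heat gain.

Per-layer cylindrical resistances, series-summed:
R_inner film = 1/(h_i·2πr₁L) = 1/(983×2π×0.028×18.8) = 3.076×10^-4 K/W
R_aluminium pipe wall = ln(32/28)/(2π×211×18.8) = 5.358×10^-6 K/W
R_multilayer super-insulation = ln(57/32)/(2π×0.000746×18.8) = 6.551 K/W
R_polyurethane foam = ln(122/57)/(2π×0.0274×18.8) = 0.2351 K/W
R_outer film = 1/(h_o·2πr_oL) = 1/(25.4×2π×0.122×18.8) = 0.002732 K/W
R_total = 6.79 K/W
Q = ΔT/R_total = 198/6.79

Q ≈ 29.2 W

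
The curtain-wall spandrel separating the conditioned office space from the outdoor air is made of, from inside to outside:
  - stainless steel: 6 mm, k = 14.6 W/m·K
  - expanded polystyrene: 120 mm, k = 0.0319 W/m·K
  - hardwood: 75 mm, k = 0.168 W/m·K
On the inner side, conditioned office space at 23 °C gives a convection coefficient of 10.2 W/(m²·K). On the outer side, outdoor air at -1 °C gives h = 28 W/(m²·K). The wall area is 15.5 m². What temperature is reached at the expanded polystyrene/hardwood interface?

T ≈ 1.66 °C

Thermal resistances in series:
R_inner film = 1/(h_i·A) = 1/(10.2×15.5) = 0.006325 K/W
R_stainless steel = L/(kA) = 0.006/(14.6×15.5) = 2.651×10^-5 K/W
R_expanded polystyrene = L/(kA) = 0.12/(0.0319×15.5) = 0.2427 K/W
R_hardwood = L/(kA) = 0.075/(0.168×15.5) = 0.0288 K/W
R_outer film = 1/(h_o·A) = 1/(28×15.5) = 0.002304 K/W
R_total = 0.2802 K/W;  Q = ΔT/R_total = 24/0.2802 = 85.67 W
T_interface = T_inner − Q·ΣR(inner→interface) = 23 − 85.7×0.249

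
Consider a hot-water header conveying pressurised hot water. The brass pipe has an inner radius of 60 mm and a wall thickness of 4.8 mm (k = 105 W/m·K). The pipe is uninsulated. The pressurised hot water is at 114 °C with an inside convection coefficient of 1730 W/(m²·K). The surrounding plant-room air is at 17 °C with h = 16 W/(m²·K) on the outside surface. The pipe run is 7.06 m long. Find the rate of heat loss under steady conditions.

Per-layer cylindrical resistances, series-summed:
R_inner film = 1/(h_i·2πr₁L) = 1/(1730×2π×0.06×7.06) = 2.172×10^-4 K/W
R_brass pipe wall = ln(64.8/60)/(2π×105×7.06) = 1.652×10^-5 K/W
R_outer film = 1/(h_o·2πr_oL) = 1/(16×2π×0.0648×7.06) = 0.02174 K/W
R_total = 0.02198 K/W
Q = ΔT/R_total = 97/0.02198

Q ≈ 4410 W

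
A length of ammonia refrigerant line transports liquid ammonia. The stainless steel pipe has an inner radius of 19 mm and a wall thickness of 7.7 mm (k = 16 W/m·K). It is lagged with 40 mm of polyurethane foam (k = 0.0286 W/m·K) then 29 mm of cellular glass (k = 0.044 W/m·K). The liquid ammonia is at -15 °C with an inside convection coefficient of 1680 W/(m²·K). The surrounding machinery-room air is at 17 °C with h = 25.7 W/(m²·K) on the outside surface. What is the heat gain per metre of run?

Radial resistances (cylindrical: R_cond = ln(r_o/r_i)/(2πkL), R_conv = 1/(h·2πrL)):
R_inner film = 1/(h_i·2πr₁L) = 1/(1680×2π×0.019×1) = 0.004986 K/W
R_stainless steel pipe wall = ln(26.7/19)/(2π×16×1) = 0.003384 K/W
R_polyurethane foam = ln(66.7/26.7)/(2π×0.0286×1) = 5.095 K/W
R_cellular glass = ln(95.7/66.7)/(2π×0.044×1) = 1.306 K/W
R_outer film = 1/(h_o·2πr_oL) = 1/(25.7×2π×0.0957×1) = 0.06471 K/W
R_total = 6.474 K/W
Q = ΔT/R_total = 32/6.474

q′ ≈ 4.94 W/m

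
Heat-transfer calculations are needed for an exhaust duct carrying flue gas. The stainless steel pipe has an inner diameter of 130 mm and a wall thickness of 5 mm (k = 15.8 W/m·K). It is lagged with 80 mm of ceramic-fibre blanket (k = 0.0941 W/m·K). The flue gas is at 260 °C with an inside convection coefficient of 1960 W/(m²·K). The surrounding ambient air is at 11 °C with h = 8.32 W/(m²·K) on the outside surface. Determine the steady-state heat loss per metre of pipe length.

q′ ≈ 176 W/m

Radial resistances (cylindrical: R_cond = ln(r_o/r_i)/(2πkL), R_conv = 1/(h·2πrL)):
R_inner film = 1/(h_i·2πr₁L) = 1/(1960×2π×0.065×1) = 0.001249 K/W
R_stainless steel pipe wall = ln(70/65)/(2π×15.8×1) = 7.465×10^-4 K/W
R_ceramic-fibre blanket = ln(150/70)/(2π×0.0941×1) = 1.289 K/W
R_outer film = 1/(h_o·2πr_oL) = 1/(8.32×2π×0.15×1) = 0.1275 K/W
R_total = 1.419 K/W
Q = ΔT/R_total = 249/1.419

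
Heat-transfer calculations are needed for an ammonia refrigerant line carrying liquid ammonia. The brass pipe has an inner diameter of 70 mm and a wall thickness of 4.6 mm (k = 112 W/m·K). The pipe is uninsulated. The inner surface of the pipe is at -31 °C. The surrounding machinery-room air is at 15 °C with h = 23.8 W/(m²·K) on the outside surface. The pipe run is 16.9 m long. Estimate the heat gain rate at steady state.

Q ≈ 4600 W

For a radial system each layer contributes R = ln(r_out/r_in)/(2πkL); films add R = 1/(hA).
R_brass pipe wall = ln(39.6/35)/(2π×112×16.9) = 1.038×10^-5 K/W
R_outer film = 1/(h_o·2πr_oL) = 1/(23.8×2π×0.0396×16.9) = 0.009992 K/W
R_total = 0.01 K/W
Q = ΔT/R_total = 46/0.01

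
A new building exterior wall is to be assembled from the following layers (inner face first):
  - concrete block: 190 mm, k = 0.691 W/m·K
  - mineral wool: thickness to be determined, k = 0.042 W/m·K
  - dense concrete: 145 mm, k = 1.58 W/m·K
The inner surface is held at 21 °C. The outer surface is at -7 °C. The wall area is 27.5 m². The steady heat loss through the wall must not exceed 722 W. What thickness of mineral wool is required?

L ≈ 29.4 mm

Model the wall as resistances in series:
R_concrete block = L/(kA) = 0.19/(0.691×27.5) = 0.009999 K/W
R_dense concrete = L/(kA) = 0.145/(1.58×27.5) = 0.003337 K/W
Sum of the known resistances R_other = 0.01334 K/W
Required total resistance R_tot = ΔT/Q_allow = 28/722 = 0.03878 K/W
R_mineral wool = R_tot − R_other = 0.02545 K/W
L = R·k·A = 0.02545×0.042×27.5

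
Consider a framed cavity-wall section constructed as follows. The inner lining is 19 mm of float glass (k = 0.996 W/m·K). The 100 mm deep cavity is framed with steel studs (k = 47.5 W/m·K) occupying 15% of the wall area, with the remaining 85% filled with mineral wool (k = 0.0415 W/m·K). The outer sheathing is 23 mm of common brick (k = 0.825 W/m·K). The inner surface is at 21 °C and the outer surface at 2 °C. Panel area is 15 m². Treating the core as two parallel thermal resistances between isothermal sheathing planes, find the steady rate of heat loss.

Q ≈ 4680 W

Sheathing layers in series; stud and cavity paths in parallel between them.
R_inner = 0.019/(0.996×15) = 0.001272 K/W
R_stud  = 0.1/(47.5×0.15×15) = 9.357×10^-4 K/W
R_cav   = 0.1/(0.0415×0.85×15) = 0.189 K/W
1/R_core = 1/R_stud + 1/R_cav → R_core = 9.311×10^-4 K/W
R_outer = 0.023/(0.825×15) = 0.001859 K/W
R_total = 0.004061 K/W
Q = ΔT/R_total = 19/0.004061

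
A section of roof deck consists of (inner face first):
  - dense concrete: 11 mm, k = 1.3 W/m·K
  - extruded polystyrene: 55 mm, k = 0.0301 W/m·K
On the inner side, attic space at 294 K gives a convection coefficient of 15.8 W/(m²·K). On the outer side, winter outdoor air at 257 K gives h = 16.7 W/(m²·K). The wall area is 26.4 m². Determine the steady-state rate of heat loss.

Q ≈ 499 W

Model the wall as resistances in series:
R_inner film = 1/(h_i·A) = 1/(15.8×26.4) = 0.002397 K/W
R_dense concrete = L/(kA) = 0.011/(1.3×26.4) = 3.205×10^-4 K/W
R_extruded polystyrene = L/(kA) = 0.055/(0.0301×26.4) = 0.06921 K/W
R_outer film = 1/(h_o·A) = 1/(16.7×26.4) = 0.002268 K/W
R_total = 0.0742 K/W
Q = ΔT / R_total = 37 / 0.0742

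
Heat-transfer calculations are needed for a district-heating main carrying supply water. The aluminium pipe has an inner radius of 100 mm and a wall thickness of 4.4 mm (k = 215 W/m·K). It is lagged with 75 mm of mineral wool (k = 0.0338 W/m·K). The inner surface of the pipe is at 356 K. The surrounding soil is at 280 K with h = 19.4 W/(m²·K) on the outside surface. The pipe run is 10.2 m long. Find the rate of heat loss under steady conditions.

Q ≈ 299 W

For a radial system each layer contributes R = ln(r_out/r_in)/(2πkL); films add R = 1/(hA).
R_aluminium pipe wall = ln(104.4/100)/(2π×215×10.2) = 3.125×10^-6 K/W
R_mineral wool = ln(179.4/104.4)/(2π×0.0338×10.2) = 0.2499 K/W
R_outer film = 1/(h_o·2πr_oL) = 1/(19.4×2π×0.1794×10.2) = 0.004483 K/W
R_total = 0.2544 K/W
Q = ΔT/R_total = 76/0.2544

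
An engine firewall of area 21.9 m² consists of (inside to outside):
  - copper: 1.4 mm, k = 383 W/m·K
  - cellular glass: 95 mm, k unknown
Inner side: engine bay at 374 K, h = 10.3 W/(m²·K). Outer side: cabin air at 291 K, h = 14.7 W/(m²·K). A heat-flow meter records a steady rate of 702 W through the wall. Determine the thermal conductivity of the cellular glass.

k ≈ 0.0392 W/(m·K)

Series thermal resistances:
R_inner film = 1/(h_i·A) = 1/(10.3×21.9) = 0.004433 K/W
R_copper = L/(kA) = 0.0014/(383×21.9) = 1.669×10^-7 K/W
R_outer film = 1/(h_o·A) = 1/(14.7×21.9) = 0.003106 K/W
Sum of known resistances R_other = 0.00754 K/W
Total R = ΔT/Q = 83/702 = 0.1182 K/W
R_cellular glass = R_total − R_other = 0.1107 K/W
k = L/(R·A) = 0.095/(0.1107×21.9)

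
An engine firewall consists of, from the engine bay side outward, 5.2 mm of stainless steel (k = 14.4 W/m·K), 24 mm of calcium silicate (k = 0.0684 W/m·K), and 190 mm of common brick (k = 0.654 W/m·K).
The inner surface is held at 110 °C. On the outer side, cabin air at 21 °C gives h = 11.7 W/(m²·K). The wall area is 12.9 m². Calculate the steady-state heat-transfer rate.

Q ≈ 1580 W

Model the wall as resistances in series:
R_stainless steel = L/(kA) = 0.0052/(14.4×12.9) = 2.799×10^-5 K/W
R_calcium silicate = L/(kA) = 0.024/(0.0684×12.9) = 0.0272 K/W
R_common brick = L/(kA) = 0.19/(0.654×12.9) = 0.02252 K/W
R_outer film = 1/(h_o·A) = 1/(11.7×12.9) = 0.006626 K/W
R_total = 0.05637 K/W
Q = ΔT / R_total = 89 / 0.05637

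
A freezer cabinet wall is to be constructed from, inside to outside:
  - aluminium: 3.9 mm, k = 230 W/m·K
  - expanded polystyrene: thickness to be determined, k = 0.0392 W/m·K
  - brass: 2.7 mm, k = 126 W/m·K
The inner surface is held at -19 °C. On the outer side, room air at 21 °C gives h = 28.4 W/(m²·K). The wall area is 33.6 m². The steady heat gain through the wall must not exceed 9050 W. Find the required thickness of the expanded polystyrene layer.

Thermal resistances in series:
R_aluminium = L/(kA) = 0.0039/(230×33.6) = 5.047×10^-7 K/W
R_brass = L/(kA) = 0.0027/(126×33.6) = 6.378×10^-7 K/W
R_outer film = 1/(h_o·A) = 1/(28.4×33.6) = 0.001048 K/W
Sum of the known resistances R_other = 0.001049 K/W
Required total resistance R_tot = ΔT/Q_allow = 40/9050 = 0.00442 K/W
R_expanded polystyrene = R_tot − R_other = 0.003371 K/W
L = R·k·A = 0.003371×0.0392×33.6

L ≈ 4.44 mm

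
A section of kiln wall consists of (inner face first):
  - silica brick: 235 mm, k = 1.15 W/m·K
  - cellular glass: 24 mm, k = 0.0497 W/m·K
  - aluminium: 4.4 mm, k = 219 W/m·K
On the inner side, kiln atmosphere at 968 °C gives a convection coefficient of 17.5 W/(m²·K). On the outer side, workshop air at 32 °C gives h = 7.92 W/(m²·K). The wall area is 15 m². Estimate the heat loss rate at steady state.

Model the wall as resistances in series:
R_inner film = 1/(h_i·A) = 1/(17.5×15) = 0.00381 K/W
R_silica brick = L/(kA) = 0.235/(1.15×15) = 0.01362 K/W
R_cellular glass = L/(kA) = 0.024/(0.0497×15) = 0.03219 K/W
R_aluminium = L/(kA) = 0.0044/(219×15) = 1.339×10^-6 K/W
R_outer film = 1/(h_o·A) = 1/(7.92×15) = 0.008418 K/W
R_total = 0.05804 K/W
Q = ΔT / R_total = 936 / 0.05804

Q ≈ 16100 W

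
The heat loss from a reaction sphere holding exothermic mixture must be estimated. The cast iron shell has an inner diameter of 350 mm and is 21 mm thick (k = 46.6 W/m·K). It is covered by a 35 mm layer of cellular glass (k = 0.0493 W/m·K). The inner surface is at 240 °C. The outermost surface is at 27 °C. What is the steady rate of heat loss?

Q ≈ 171 W

For a spherical shell R = (1/r₁ − 1/r₂)/(4πk); film R = 1/(h·4πr²). In series:
R_cast iron shell = (1/0.175 − 1/0.196)/(4π×46.6) = 0.001046 K/W
R_cellular glass = (1/0.196 − 1/0.231)/(4π×0.0493) = 1.248 K/W
R_total = 1.249 K/W
Q = ΔT/R_total = 213/1.249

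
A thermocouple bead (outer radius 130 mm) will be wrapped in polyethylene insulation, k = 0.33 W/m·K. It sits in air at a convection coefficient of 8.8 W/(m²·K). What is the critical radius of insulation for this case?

r_cr ≈ 75 mm

For a sphere r_cr = 2k/h = 2×0.33/8.8
r_cr = 75 mm; since the bare radius (130 mm) is above r_cr, any added insulation will reduce heat loss.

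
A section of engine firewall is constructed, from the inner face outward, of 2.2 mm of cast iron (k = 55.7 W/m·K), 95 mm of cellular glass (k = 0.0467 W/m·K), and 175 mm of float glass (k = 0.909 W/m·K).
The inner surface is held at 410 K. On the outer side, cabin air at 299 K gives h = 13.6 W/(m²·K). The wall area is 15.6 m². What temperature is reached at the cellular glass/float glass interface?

T ≈ 312 K

Thermal resistances in series:
R_cast iron = L/(kA) = 0.0022/(55.7×15.6) = 2.532×10^-6 K/W
R_cellular glass = L/(kA) = 0.095/(0.0467×15.6) = 0.1304 K/W
R_float glass = L/(kA) = 0.175/(0.909×15.6) = 0.01234 K/W
R_outer film = 1/(h_o·A) = 1/(13.6×15.6) = 0.004713 K/W
R_total = 0.1475 K/W;  Q = ΔT/R_total = 111/0.1475 = 752.8 W
T_interface = T_inner − Q·ΣR(inner→interface) = 410 − 753×0.1304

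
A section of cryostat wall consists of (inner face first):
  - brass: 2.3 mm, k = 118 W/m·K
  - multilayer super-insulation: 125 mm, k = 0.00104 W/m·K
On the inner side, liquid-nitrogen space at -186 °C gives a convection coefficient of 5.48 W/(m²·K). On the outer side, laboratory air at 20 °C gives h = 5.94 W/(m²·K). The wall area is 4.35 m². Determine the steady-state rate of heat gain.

Series thermal resistances:
R_inner film = 1/(h_i·A) = 1/(5.48×4.35) = 0.04195 K/W
R_brass = L/(kA) = 0.0023/(118×4.35) = 4.481×10^-6 K/W
R_multilayer super-insulation = L/(kA) = 0.125/(0.00104×4.35) = 27.63 K/W
R_outer film = 1/(h_o·A) = 1/(5.94×4.35) = 0.0387 K/W
R_total = 27.71 K/W
Q = ΔT / R_total = 206 / 27.71

Q ≈ 7.43 W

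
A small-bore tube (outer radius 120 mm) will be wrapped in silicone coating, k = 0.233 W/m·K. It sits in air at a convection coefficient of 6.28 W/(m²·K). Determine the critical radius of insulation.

For a cylinder r_cr = k/h = 0.233/6.28
r_cr = 37.1 mm; since the bare radius (120 mm) is above r_cr, any added insulation will reduce heat loss.

r_cr ≈ 37.1 mm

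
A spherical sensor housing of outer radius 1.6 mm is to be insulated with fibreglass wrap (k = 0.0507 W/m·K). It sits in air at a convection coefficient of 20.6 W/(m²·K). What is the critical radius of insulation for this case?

r_cr ≈ 4.92 mm

For a sphere r_cr = 2k/h = 2×0.0507/20.6
r_cr = 4.92 mm; since the bare radius (1.6 mm) is below r_cr, adding a thin layer of insulation will *increase* heat loss.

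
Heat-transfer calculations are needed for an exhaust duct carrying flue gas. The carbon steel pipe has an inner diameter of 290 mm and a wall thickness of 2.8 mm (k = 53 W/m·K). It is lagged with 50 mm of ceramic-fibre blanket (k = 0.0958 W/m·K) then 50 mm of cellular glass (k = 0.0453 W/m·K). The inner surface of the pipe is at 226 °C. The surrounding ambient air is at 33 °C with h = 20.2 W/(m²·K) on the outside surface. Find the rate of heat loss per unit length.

q′ ≈ 148 W/m

Per-layer cylindrical resistances, series-summed:
R_carbon steel pipe wall = ln(147.8/145)/(2π×53×1) = 5.743×10^-5 K/W
R_ceramic-fibre blanket = ln(197.8/147.8)/(2π×0.0958×1) = 0.4841 K/W
R_cellular glass = ln(247.8/197.8)/(2π×0.0453×1) = 0.7918 K/W
R_outer film = 1/(h_o·2πr_oL) = 1/(20.2×2π×0.2478×1) = 0.0318 K/W
R_total = 1.308 K/W
Q = ΔT/R_total = 193/1.308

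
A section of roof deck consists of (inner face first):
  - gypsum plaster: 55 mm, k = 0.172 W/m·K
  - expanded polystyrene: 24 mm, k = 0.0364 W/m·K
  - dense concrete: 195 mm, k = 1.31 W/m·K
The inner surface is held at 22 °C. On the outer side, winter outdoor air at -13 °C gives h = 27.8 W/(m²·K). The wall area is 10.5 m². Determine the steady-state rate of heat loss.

Series thermal resistances:
R_gypsum plaster = L/(kA) = 0.055/(0.172×10.5) = 0.03045 K/W
R_expanded polystyrene = L/(kA) = 0.024/(0.0364×10.5) = 0.06279 K/W
R_dense concrete = L/(kA) = 0.195/(1.31×10.5) = 0.01418 K/W
R_outer film = 1/(h_o·A) = 1/(27.8×10.5) = 0.003426 K/W
R_total = 0.1109 K/W
Q = ΔT / R_total = 35 / 0.1109

Q ≈ 316 W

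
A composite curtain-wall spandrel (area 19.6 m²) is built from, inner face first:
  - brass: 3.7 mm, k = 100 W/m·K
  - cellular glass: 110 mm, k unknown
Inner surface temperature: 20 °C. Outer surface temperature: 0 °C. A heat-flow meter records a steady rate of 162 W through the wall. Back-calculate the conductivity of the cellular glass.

k ≈ 0.0455 W/(m·K)

Using the resistance-network approach (series):
R_brass = L/(kA) = 0.0037/(100×19.6) = 1.888×10^-6 K/W
Sum of known resistances R_other = 1.888×10^-6 K/W
Total R = ΔT/Q = 20/162 = 0.1235 K/W
R_cellular glass = R_total − R_other = 0.1235 K/W
k = L/(R·A) = 0.11/(0.1235×19.6)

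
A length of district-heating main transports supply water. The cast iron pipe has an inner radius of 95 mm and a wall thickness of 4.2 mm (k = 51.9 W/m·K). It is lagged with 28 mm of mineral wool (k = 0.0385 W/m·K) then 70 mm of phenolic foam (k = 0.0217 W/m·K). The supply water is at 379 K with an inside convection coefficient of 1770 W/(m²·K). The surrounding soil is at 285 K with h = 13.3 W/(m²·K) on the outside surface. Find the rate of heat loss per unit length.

q′ ≈ 21.8 W/m

Cylindrical conduction, so R = ln(r₂/r₁)/(2πkL) per layer, in series:
R_inner film = 1/(h_i·2πr₁L) = 1/(1770×2π×0.095×1) = 9.465×10^-4 K/W
R_cast iron pipe wall = ln(99.2/95)/(2π×51.9×1) = 1.327×10^-4 K/W
R_mineral wool = ln(127.2/99.2)/(2π×0.0385×1) = 1.028 K/W
R_phenolic foam = ln(197.2/127.2)/(2π×0.0217×1) = 3.216 K/W
R_outer film = 1/(h_o·2πr_oL) = 1/(13.3×2π×0.1972×1) = 0.06068 K/W
R_total = 4.305 K/W
Q = ΔT/R_total = 94/4.305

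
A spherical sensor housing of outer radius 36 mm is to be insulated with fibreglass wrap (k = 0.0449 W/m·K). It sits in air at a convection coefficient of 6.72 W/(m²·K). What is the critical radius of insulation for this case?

r_cr ≈ 13.4 mm

For a sphere r_cr = 2k/h = 2×0.0449/6.72
r_cr = 13.4 mm; since the bare radius (36 mm) is above r_cr, any added insulation will reduce heat loss.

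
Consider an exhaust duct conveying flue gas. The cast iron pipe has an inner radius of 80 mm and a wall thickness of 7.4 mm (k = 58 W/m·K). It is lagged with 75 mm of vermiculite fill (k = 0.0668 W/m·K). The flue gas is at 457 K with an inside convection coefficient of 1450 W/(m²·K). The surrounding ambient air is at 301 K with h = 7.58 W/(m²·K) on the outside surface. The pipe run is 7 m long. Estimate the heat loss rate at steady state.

Treating each annulus and film as a series resistance:
R_inner film = 1/(h_i·2πr₁L) = 1/(1450×2π×0.08×7) = 1.96×10^-4 K/W
R_cast iron pipe wall = ln(87.4/80)/(2π×58×7) = 3.468×10^-5 K/W
R_vermiculite fill = ln(162.4/87.4)/(2π×0.0668×7) = 0.2109 K/W
R_outer film = 1/(h_o·2πr_oL) = 1/(7.58×2π×0.1624×7) = 0.01847 K/W
R_total = 0.2296 K/W
Q = ΔT/R_total = 156/0.2296

Q ≈ 680 W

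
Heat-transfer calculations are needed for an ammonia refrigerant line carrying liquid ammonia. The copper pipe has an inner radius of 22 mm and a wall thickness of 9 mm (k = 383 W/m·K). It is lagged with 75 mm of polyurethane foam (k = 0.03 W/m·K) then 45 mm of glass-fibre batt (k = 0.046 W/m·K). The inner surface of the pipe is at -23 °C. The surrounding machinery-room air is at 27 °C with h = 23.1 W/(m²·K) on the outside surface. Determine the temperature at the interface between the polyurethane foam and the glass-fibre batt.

For a radial system each layer contributes R = ln(r_out/r_in)/(2πkL); films add R = 1/(hA).
R_copper pipe wall = ln(31/22)/(2π×383×1) = 1.425×10^-4 K/W
R_polyurethane foam = ln(106/31)/(2π×0.03×1) = 6.522 K/W
R_glass-fibre batt = ln(151/106)/(2π×0.046×1) = 1.224 K/W
R_outer film = 1/(h_o·2πr_oL) = 1/(23.1×2π×0.151×1) = 0.04563 K/W
R_total = 7.792 K/W
Q = ΔT/R_total = 50/7.792
Q = 6.42 W/m
T_interface = T_inner + Q·ΣR(inner→interface) = -23 + 6.42×6.523

T ≈ 18.9 °C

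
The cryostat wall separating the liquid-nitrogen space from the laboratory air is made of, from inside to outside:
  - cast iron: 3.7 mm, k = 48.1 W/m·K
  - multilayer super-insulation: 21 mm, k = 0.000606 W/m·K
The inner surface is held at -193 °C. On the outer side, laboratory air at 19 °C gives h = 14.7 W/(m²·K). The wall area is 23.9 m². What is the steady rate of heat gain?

Q ≈ 146 W

Using the resistance-network approach (series):
R_cast iron = L/(kA) = 0.0037/(48.1×23.9) = 3.219×10^-6 K/W
R_multilayer super-insulation = L/(kA) = 0.021/(0.000606×23.9) = 1.45 K/W
R_outer film = 1/(h_o·A) = 1/(14.7×23.9) = 0.002846 K/W
R_total = 1.453 K/W
Q = ΔT / R_total = 212 / 1.453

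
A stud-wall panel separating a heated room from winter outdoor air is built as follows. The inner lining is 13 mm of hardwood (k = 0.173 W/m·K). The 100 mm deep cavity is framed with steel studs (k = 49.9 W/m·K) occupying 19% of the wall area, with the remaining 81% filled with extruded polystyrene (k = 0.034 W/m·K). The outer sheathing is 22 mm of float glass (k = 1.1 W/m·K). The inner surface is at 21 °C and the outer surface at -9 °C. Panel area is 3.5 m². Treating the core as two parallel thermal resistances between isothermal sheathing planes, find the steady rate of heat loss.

Q ≈ 994 W

Sheathing layers in series; stud and cavity paths in parallel between them.
R_inner = 0.013/(0.173×3.5) = 0.02147 K/W
R_stud  = 0.1/(49.9×0.19×3.5) = 0.003014 K/W
R_cav   = 0.1/(0.034×0.81×3.5) = 1.037 K/W
1/R_core = 1/R_stud + 1/R_cav → R_core = 0.003005 K/W
R_outer = 0.022/(1.1×3.5) = 0.005714 K/W
R_total = 0.03019 K/W
Q = ΔT/R_total = 30/0.03019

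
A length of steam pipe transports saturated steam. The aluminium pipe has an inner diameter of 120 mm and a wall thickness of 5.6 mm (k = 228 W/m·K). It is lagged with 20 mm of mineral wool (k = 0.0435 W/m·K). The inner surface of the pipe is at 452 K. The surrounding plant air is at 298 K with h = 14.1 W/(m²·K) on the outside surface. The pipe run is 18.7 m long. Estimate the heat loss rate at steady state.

Q ≈ 2600 W

For a radial system each layer contributes R = ln(r_out/r_in)/(2πkL); films add R = 1/(hA).
R_aluminium pipe wall = ln(65.6/60)/(2π×228×18.7) = 3.331×10^-6 K/W
R_mineral wool = ln(85.6/65.6)/(2π×0.0435×18.7) = 0.05207 K/W
R_outer film = 1/(h_o·2πr_oL) = 1/(14.1×2π×0.0856×18.7) = 0.007052 K/W
R_total = 0.05912 K/W
Q = ΔT/R_total = 154/0.05912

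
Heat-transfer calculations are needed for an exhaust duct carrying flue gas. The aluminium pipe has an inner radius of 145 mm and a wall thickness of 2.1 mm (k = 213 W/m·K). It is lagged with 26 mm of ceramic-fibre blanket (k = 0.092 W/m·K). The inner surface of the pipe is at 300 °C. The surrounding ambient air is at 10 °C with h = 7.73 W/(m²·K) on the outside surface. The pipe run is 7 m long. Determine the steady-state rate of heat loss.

Q ≈ 5070 W

Per-layer cylindrical resistances, series-summed:
R_aluminium pipe wall = ln(147.1/145)/(2π×213×7) = 1.535×10^-6 K/W
R_ceramic-fibre blanket = ln(173.1/147.1)/(2π×0.092×7) = 0.04022 K/W
R_outer film = 1/(h_o·2πr_oL) = 1/(7.73×2π×0.1731×7) = 0.01699 K/W
R_total = 0.05722 K/W
Q = ΔT/R_total = 290/0.05722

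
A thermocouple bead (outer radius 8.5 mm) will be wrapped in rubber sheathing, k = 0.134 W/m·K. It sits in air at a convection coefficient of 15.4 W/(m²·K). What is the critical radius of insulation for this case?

r_cr ≈ 17.4 mm

For a sphere r_cr = 2k/h = 2×0.134/15.4
r_cr = 17.4 mm; since the bare radius (8.5 mm) is below r_cr, adding a thin layer of insulation will *increase* heat loss.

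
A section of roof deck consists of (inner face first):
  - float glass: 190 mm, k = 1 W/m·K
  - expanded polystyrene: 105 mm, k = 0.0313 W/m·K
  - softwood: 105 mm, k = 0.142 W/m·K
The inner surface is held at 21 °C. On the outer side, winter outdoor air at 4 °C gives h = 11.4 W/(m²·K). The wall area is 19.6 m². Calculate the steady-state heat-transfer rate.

Model the wall as resistances in series:
R_float glass = L/(kA) = 0.19/(1×19.6) = 0.009694 K/W
R_expanded polystyrene = L/(kA) = 0.105/(0.0313×19.6) = 0.1712 K/W
R_softwood = L/(kA) = 0.105/(0.142×19.6) = 0.03773 K/W
R_outer film = 1/(h_o·A) = 1/(11.4×19.6) = 0.004475 K/W
R_total = 0.2231 K/W
Q = ΔT / R_total = 17 / 0.2231

Q ≈ 76.2 W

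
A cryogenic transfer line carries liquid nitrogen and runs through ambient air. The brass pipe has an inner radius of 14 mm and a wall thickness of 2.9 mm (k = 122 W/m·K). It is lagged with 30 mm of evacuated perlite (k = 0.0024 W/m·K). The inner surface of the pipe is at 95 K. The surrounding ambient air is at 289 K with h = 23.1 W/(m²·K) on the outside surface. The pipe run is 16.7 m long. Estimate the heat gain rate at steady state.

Q ≈ 47.8 W

For a radial system each layer contributes R = ln(r_out/r_in)/(2πkL); films add R = 1/(hA).
R_brass pipe wall = ln(16.9/14)/(2π×122×16.7) = 1.471×10^-5 K/W
R_evacuated perlite = ln(46.9/16.9)/(2π×0.0024×16.7) = 4.053 K/W
R_outer film = 1/(h_o·2πr_oL) = 1/(23.1×2π×0.0469×16.7) = 0.008797 K/W
R_total = 4.062 K/W
Q = ΔT/R_total = 194/4.062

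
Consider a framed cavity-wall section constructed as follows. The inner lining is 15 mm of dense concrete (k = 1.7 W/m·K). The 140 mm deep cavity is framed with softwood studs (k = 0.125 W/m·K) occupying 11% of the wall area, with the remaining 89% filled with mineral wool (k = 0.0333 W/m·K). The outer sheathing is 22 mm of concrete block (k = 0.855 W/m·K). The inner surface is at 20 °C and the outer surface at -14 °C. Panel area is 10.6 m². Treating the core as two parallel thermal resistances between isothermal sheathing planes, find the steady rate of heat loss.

Sheathing layers in series; stud and cavity paths in parallel between them.
R_inner = 0.015/(1.7×10.6) = 8.324×10^-4 K/W
R_stud  = 0.14/(0.125×0.11×10.6) = 0.9605 K/W
R_cav   = 0.14/(0.0333×0.89×10.6) = 0.4456 K/W
1/R_core = 1/R_stud + 1/R_cav → R_core = 0.3044 K/W
R_outer = 0.022/(0.855×10.6) = 0.002427 K/W
R_total = 0.3077 K/W
Q = ΔT/R_total = 34/0.3077

Q ≈ 111 W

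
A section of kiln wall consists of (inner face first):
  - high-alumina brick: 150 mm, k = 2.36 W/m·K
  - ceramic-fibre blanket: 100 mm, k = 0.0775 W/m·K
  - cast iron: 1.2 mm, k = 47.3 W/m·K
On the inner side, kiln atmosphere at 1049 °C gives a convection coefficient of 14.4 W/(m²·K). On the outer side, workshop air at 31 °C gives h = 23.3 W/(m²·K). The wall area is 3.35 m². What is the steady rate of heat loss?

Q ≈ 2330 W

Using the resistance-network approach (series):
R_inner film = 1/(h_i·A) = 1/(14.4×3.35) = 0.02073 K/W
R_high-alumina brick = L/(kA) = 0.15/(2.36×3.35) = 0.01897 K/W
R_ceramic-fibre blanket = L/(kA) = 0.1/(0.0775×3.35) = 0.3852 K/W
R_cast iron = L/(kA) = 0.0012/(47.3×3.35) = 7.573×10^-6 K/W
R_outer film = 1/(h_o·A) = 1/(23.3×3.35) = 0.01281 K/W
R_total = 0.4377 K/W
Q = ΔT / R_total = 1018 / 0.4377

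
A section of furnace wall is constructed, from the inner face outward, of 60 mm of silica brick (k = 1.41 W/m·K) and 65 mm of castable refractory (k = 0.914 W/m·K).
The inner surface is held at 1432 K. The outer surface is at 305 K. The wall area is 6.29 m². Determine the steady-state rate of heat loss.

Treating each layer as a thermal resistance in series:
R_silica brick = L/(kA) = 0.06/(1.41×6.29) = 0.006765 K/W
R_castable refractory = L/(kA) = 0.065/(0.914×6.29) = 0.01131 K/W
R_total = 0.01807 K/W
Q = ΔT / R_total = 1127 / 0.01807

Q ≈ 62400 W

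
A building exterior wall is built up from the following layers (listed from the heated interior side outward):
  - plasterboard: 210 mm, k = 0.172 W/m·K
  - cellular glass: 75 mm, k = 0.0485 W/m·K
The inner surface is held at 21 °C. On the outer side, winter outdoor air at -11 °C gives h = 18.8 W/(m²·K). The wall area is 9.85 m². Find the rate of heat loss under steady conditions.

Q ≈ 112 W

Using the resistance-network approach (series):
R_plasterboard = L/(kA) = 0.21/(0.172×9.85) = 0.124 K/W
R_cellular glass = L/(kA) = 0.075/(0.0485×9.85) = 0.157 K/W
R_outer film = 1/(h_o·A) = 1/(18.8×9.85) = 0.0054 K/W
R_total = 0.2863 K/W
Q = ΔT / R_total = 32 / 0.2863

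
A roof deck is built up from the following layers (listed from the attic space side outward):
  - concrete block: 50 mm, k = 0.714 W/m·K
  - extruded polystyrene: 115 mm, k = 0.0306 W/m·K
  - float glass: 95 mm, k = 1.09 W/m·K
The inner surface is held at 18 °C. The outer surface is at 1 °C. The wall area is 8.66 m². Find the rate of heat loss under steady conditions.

Q ≈ 37.6 W

Series thermal resistances:
R_concrete block = L/(kA) = 0.05/(0.714×8.66) = 0.008086 K/W
R_extruded polystyrene = L/(kA) = 0.115/(0.0306×8.66) = 0.434 K/W
R_float glass = L/(kA) = 0.095/(1.09×8.66) = 0.01006 K/W
R_total = 0.4521 K/W
Q = ΔT / R_total = 17 / 0.4521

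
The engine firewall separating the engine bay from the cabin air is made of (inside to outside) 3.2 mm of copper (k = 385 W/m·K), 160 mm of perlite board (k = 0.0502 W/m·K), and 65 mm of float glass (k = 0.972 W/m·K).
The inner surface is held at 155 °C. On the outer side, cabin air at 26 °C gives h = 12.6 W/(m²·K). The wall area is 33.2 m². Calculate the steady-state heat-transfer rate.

Q ≈ 1280 W

Thermal resistances in series:
R_copper = L/(kA) = 0.0032/(385×33.2) = 2.504×10^-7 K/W
R_perlite board = L/(kA) = 0.16/(0.0502×33.2) = 0.096 K/W
R_float glass = L/(kA) = 0.065/(0.972×33.2) = 0.002014 K/W
R_outer film = 1/(h_o·A) = 1/(12.6×33.2) = 0.002391 K/W
R_total = 0.1004 K/W
Q = ΔT / R_total = 129 / 0.1004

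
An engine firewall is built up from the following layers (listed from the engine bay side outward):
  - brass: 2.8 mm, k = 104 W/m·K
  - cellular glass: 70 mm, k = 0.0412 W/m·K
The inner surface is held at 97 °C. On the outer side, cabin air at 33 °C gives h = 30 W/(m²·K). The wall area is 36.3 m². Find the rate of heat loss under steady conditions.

Thermal resistances in series:
R_brass = L/(kA) = 0.0028/(104×36.3) = 7.417×10^-7 K/W
R_cellular glass = L/(kA) = 0.07/(0.0412×36.3) = 0.04681 K/W
R_outer film = 1/(h_o·A) = 1/(30×36.3) = 9.183×10^-4 K/W
R_total = 0.04772 K/W
Q = ΔT / R_total = 64 / 0.04772

Q ≈ 1340 W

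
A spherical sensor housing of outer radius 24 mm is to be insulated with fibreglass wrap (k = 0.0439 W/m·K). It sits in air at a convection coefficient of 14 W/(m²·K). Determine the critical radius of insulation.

For a sphere r_cr = 2k/h = 2×0.0439/14
r_cr = 6.27 mm; since the bare radius (24 mm) is above r_cr, any added insulation will reduce heat loss.

r_cr ≈ 6.27 mm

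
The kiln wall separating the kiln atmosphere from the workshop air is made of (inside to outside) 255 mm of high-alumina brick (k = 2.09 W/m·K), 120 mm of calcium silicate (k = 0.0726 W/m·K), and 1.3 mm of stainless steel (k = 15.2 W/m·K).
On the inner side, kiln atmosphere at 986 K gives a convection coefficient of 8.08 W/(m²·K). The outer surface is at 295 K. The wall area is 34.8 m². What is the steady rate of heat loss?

Treating each layer as a thermal resistance in series:
R_inner film = 1/(h_i·A) = 1/(8.08×34.8) = 0.003556 K/W
R_high-alumina brick = L/(kA) = 0.255/(2.09×34.8) = 0.003506 K/W
R_calcium silicate = L/(kA) = 0.12/(0.0726×34.8) = 0.0475 K/W
R_stainless steel = L/(kA) = 0.0013/(15.2×34.8) = 2.458×10^-6 K/W
R_total = 0.05456 K/W
Q = ΔT / R_total = 691 / 0.05456

Q ≈ 12700 W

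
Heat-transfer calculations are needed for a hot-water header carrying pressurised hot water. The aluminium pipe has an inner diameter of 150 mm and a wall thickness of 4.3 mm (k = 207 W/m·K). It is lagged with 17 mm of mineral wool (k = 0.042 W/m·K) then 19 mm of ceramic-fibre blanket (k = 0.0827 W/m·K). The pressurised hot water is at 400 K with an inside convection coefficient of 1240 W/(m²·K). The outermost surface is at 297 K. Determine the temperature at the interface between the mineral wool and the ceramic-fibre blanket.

Per-layer cylindrical resistances, series-summed:
R_inner film = 1/(h_i·2πr₁L) = 1/(1240×2π×0.075×1) = 0.001711 K/W
R_aluminium pipe wall = ln(79.3/75)/(2π×207×1) = 4.286×10^-5 K/W
R_mineral wool = ln(96.3/79.3)/(2π×0.042×1) = 0.736 K/W
R_ceramic-fibre blanket = ln(115.3/96.3)/(2π×0.0827×1) = 0.3465 K/W
R_total = 1.084 K/W
Q = ΔT/R_total = 103/1.084
Q = 95 W/m
T_interface = T_inner − Q·ΣR(inner→interface) = 400 − 95×0.7378

T ≈ 330 K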